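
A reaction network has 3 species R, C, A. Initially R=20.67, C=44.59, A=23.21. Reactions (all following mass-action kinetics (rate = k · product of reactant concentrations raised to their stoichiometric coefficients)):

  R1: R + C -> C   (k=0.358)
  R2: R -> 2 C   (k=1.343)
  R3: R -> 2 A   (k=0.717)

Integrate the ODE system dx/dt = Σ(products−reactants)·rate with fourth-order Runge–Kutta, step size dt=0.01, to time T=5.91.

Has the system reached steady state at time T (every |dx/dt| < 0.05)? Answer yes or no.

RK4 with dt=0.01: 591 steps to T=5.91. Trajectory (selected grid times):
t=0.00: R=20.67 C=44.59 A=23.21
t=0.66: R=0.00 C=47.58 A=24.81
t=1.31: R=0.00 C=47.58 A=24.81
t=1.97: R=0.00 C=47.58 A=24.81
t=2.63: R=0.00 C=47.58 A=24.81
t=3.28: R=0.00 C=47.58 A=24.81
t=3.94: R=0.00 C=47.58 A=24.81
t=4.60: R=0.00 C=47.58 A=24.81
t=5.25: R=0.00 C=47.58 A=24.81
t=5.91: R=0.00 C=47.58 A=24.81
Rates at T: R1=0.0000, R2=0.0000, R3=0.0000
dx/dt at T (Σ net stoichiometry × rate): R=-0.0000, C=+0.0000, A=+0.0000
Largest |dx/dt| is |-0.0000| (R) < 0.05 → steady.

Steady state at T: yes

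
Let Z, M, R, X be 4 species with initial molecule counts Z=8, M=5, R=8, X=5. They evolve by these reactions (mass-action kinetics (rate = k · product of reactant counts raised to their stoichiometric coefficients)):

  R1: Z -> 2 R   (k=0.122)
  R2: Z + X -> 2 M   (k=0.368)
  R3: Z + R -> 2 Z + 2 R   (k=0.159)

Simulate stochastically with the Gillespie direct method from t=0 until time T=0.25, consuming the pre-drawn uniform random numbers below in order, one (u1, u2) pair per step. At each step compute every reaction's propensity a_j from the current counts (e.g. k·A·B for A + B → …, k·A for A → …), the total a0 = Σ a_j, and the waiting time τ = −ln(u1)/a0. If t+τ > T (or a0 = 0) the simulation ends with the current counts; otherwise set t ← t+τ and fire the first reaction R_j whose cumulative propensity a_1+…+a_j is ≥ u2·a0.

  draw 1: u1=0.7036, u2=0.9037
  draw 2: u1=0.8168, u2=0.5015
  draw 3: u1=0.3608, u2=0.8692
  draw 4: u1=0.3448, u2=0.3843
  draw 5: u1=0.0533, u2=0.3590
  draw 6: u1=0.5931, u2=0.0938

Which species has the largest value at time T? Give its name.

Dominant species at T: M

t=0.000: Z=8 M=5 R=8 X=5
Draw 1: a1=0.976, a2=14.720, a3=10.176, a0=25.872; τ=−ln(0.7036)/25.872=0.014 → t=0.014; u2·a0=0.9037·25.872=23.381; a1+a2=15.696 < 23.381 ≤ a1+…+a3=25.872 → R3 fires; Z=9 M=5 R=9 X=5
Draw 2: a1=1.098, a2=16.560, a3=12.879, a0=30.537; τ=−ln(0.8168)/30.537=0.007 → t=0.020; u2·a0=0.5015·30.537=15.314; a1=1.098 < 15.314 ≤ a1+a2=17.658 → R2 fires; Z=8 M=7 R=9 X=4
Draw 3: a1=0.976, a2=11.776, a3=11.448, a0=24.200; τ=−ln(0.3608)/24.200=0.042 → t=0.062; u2·a0=0.8692·24.200=21.035; a1+a2=12.752 < 21.035 ≤ a1+…+a3=24.200 → R3 fires; Z=9 M=7 R=10 X=4
Draw 4: a1=1.098, a2=13.248, a3=14.310, a0=28.656; τ=−ln(0.3448)/28.656=0.037 → t=0.099; u2·a0=0.3843·28.656=11.013; a1=1.098 < 11.013 ≤ a1+a2=14.346 → R2 fires; Z=8 M=9 R=10 X=3
Draw 5: a1=0.976, a2=8.832, a3=12.720, a0=22.528; τ=−ln(0.0533)/22.528=0.130 → t=0.230; u2·a0=0.3590·22.528=8.088; a1=0.976 < 8.088 ≤ a1+a2=9.808 → R2 fires; Z=7 M=11 R=10 X=2
Draw 6: a1=0.854, a2=5.152, a3=11.130, a0=17.136; τ=−ln(0.5931)/17.136=0.030 → t=0.260 > T=0.25: stop.
At T=0.25: Z=7 M=11 R=10 X=2; the largest is M.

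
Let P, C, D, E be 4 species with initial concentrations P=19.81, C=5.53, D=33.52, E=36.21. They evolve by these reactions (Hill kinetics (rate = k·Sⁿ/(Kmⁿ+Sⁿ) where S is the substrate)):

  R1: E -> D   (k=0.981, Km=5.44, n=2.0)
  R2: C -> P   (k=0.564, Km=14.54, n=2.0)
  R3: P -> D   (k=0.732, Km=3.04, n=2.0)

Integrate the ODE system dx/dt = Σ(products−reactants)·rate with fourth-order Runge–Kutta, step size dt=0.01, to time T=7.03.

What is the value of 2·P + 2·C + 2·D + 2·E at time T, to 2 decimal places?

Check how each reaction changes W = 2·P + 2·C + 2·D + 2·E (weight of products minus weight of reactants):
R1: E -> D: (2·1) − (2·1) = 2 − 2 = 0
R2: C -> P: (2·1) − (2·1) = 2 − 2 = 0
R3: P -> D: (2·1) − (2·1) = 2 − 2 = 0
Every reaction leaves W unchanged, so W is conserved and no simulation is needed: W(T) = W(0) = 2·19.81 + 2·5.53 + 2·33.52 + 2·36.21 = 190.14

Value at T = 190.14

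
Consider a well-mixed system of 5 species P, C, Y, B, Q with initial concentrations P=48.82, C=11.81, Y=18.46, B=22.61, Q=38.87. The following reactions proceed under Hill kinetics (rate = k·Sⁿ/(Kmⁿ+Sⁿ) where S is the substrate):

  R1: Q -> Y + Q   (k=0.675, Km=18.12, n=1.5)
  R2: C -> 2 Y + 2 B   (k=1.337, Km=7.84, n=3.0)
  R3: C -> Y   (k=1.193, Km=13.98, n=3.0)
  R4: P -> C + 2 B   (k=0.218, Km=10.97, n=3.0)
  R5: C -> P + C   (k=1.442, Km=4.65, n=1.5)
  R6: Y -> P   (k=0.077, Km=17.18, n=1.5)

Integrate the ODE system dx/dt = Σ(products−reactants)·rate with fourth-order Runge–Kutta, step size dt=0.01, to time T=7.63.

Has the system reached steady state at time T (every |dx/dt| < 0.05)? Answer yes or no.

RK4 with dt=0.01: 763 steps to T=7.63. Trajectory (selected grid times):
t=0.00: P=48.82 C=11.81 Y=18.46 B=22.61 Q=38.87
t=0.85: P=49.64 C=10.79 Y=20.91 B=24.68 Q=38.87
t=1.70: P=50.44 C=9.89 Y=23.18 B=26.63 Q=38.87
t=2.54: P=51.20 C=9.12 Y=25.25 B=28.43 Q=38.87
t=3.39: P=51.94 C=8.44 Y=27.16 B=30.12 Q=38.87
t=4.24: P=52.66 C=7.85 Y=28.92 B=31.68 Q=38.87
t=5.09: P=53.35 C=7.36 Y=30.53 B=33.13 Q=38.87
t=5.93: P=54.01 C=6.94 Y=32.00 B=34.46 Q=38.87
t=6.78: P=54.65 C=6.57 Y=33.38 B=35.72 Q=38.87
t=7.63: P=55.27 C=6.27 Y=34.66 B=36.89 Q=38.87
Rates at T: R1=0.5120, R2=0.4520, R3=0.0986, R4=0.2163, R5=0.8797, R6=0.0571
dx/dt at T (Σ net stoichiometry × rate): P=+0.7205, C=-0.3343, Y=+1.4575, B=+1.3366, Q=+0.0000
Largest |dx/dt| is |+1.4575| (Y) ≥ 0.05 → not steady.

Steady state at T: no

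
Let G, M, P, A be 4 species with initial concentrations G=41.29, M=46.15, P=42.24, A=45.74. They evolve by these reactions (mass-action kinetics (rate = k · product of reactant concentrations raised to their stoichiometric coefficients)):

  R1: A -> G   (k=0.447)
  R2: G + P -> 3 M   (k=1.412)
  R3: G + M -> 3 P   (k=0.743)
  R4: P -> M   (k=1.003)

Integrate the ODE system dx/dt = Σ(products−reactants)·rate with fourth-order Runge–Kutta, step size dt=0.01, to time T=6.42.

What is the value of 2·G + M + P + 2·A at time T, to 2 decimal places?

Check how each reaction changes W = 2·G + M + P + 2·A (weight of products minus weight of reactants):
R1: A -> G: (2·1) − (2·1) = 2 − 2 = 0
R2: G + P -> 3 M: (1·3) − (2·1 + 1·1) = 3 − 3 = 0
R3: G + M -> 3 P: (1·3) − (2·1 + 1·1) = 3 − 3 = 0
R4: P -> M: (1·1) − (1·1) = 1 − 1 = 0
Every reaction leaves W unchanged, so W is conserved and no simulation is needed: W(T) = W(0) = 2·41.29 + 46.15 + 42.24 + 2·45.74 = 262.45

Value at T = 262.45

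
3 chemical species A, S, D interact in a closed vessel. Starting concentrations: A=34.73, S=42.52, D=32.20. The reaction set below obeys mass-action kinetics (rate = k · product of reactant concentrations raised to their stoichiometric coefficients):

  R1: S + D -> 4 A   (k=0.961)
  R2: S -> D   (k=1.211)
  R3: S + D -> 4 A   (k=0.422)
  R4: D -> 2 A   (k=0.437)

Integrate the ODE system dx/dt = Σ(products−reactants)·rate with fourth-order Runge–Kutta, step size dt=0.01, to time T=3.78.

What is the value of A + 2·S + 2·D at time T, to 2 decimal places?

Check how each reaction changes W = A + 2·S + 2·D (weight of products minus weight of reactants):
R1: S + D -> 4 A: (1·4) − (2·1 + 2·1) = 4 − 4 = 0
R2: S -> D: (2·1) − (2·1) = 2 − 2 = 0
R3: S + D -> 4 A: (1·4) − (2·1 + 2·1) = 4 − 4 = 0
R4: D -> 2 A: (1·2) − (2·1) = 2 − 2 = 0
Every reaction leaves W unchanged, so W is conserved and no simulation is needed: W(T) = W(0) = 34.73 + 2·42.52 + 2·32.20 = 184.17

Value at T = 184.17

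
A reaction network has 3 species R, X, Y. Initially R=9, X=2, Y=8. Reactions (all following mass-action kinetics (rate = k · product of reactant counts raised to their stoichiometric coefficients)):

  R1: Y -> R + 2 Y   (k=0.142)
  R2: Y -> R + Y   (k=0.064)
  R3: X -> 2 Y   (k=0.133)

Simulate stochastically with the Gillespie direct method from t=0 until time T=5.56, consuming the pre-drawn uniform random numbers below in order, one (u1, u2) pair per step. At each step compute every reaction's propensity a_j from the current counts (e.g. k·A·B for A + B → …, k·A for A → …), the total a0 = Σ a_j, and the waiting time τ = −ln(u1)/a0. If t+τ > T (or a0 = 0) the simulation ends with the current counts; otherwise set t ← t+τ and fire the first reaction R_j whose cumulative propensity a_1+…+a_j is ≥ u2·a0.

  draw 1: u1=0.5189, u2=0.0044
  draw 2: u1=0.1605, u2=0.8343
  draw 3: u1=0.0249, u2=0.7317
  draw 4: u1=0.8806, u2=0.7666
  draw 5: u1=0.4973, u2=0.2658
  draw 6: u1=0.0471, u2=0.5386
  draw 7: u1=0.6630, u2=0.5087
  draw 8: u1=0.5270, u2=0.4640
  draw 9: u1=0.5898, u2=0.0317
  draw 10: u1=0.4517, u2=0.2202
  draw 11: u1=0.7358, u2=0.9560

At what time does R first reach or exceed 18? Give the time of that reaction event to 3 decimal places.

Threshold first reached at t = 5.226

t=0.000: R=9 X=2 Y=8
Draw 1: a1=1.136, a2=0.512, a3=0.266, a0=1.914; τ=−ln(0.5189)/1.914=0.343 → t=0.343; u2·a0=0.0044·1.914=0.008 ≤ a1=1.136 → R1 fires; R=10 X=2 Y=9
Draw 2: a1=1.278, a2=0.576, a3=0.266, a0=2.120; τ=−ln(0.1605)/2.120=0.863 → t=1.206; u2·a0=0.8343·2.120=1.769; a1=1.278 < 1.769 ≤ a1+a2=1.854 → R2 fires; R=11 X=2 Y=9
Draw 3: a1=1.278, a2=0.576, a3=0.266, a0=2.120; τ=−ln(0.0249)/2.120=1.742 → t=2.948; u2·a0=0.7317·2.120=1.551; a1=1.278 < 1.551 ≤ a1+a2=1.854 → R2 fires; R=12 X=2 Y=9
Draw 4: a1=1.278, a2=0.576, a3=0.266, a0=2.120; τ=−ln(0.8806)/2.120=0.060 → t=3.008; u2·a0=0.7666·2.120=1.625; a1=1.278 < 1.625 ≤ a1+a2=1.854 → R2 fires; R=13 X=2 Y=9
Draw 5: a1=1.278, a2=0.576, a3=0.266, a0=2.120; τ=−ln(0.4973)/2.120=0.330 → t=3.337; u2·a0=0.2658·2.120=0.563 ≤ a1=1.278 → R1 fires; R=14 X=2 Y=10
Draw 6: a1=1.420, a2=0.640, a3=0.266, a0=2.326; τ=−ln(0.0471)/2.326=1.314 → t=4.651; u2·a0=0.5386·2.326=1.253 ≤ a1=1.420 → R1 fires; R=15 X=2 Y=11
Draw 7: a1=1.562, a2=0.704, a3=0.266, a0=2.532; τ=−ln(0.6630)/2.532=0.162 → t=4.813; u2·a0=0.5087·2.532=1.288 ≤ a1=1.562 → R1 fires; R=16 X=2 Y=12
Draw 8: a1=1.704, a2=0.768, a3=0.266, a0=2.738; τ=−ln(0.5270)/2.738=0.234 → t=5.047; u2·a0=0.4640·2.738=1.270 ≤ a1=1.704 → R1 fires; R=17 X=2 Y=13
Draw 9: a1=1.846, a2=0.832, a3=0.266, a0=2.944; τ=−ln(0.5898)/2.944=0.179 → t=5.226; u2·a0=0.0317·2.944=0.093 ≤ a1=1.846 → R1 fires; R=18 X=2 Y=14
Draw 10: a1=1.988, a2=0.896, a3=0.266, a0=3.150; τ=−ln(0.4517)/3.150=0.252 → t=5.479; u2·a0=0.2202·3.150=0.694 ≤ a1=1.988 → R1 fires; R=19 X=2 Y=15
Draw 11: a1=2.130, a2=0.960, a3=0.266, a0=3.356; τ=−ln(0.7358)/3.356=0.091 → t=5.570 > T=5.56: stop.
R first becomes ≥ 18 when it reaches 18 at the event at t=5.226.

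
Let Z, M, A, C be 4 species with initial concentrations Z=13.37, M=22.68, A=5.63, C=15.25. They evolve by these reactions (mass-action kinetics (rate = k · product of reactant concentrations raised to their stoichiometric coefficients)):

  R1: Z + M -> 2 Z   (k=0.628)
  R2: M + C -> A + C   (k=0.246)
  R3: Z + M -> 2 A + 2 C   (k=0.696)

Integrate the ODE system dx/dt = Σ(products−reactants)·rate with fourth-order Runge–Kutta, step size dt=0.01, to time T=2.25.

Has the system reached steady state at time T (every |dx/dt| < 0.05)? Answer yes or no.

RK4 with dt=0.01: 225 steps to T=2.25. Trajectory (selected grid times):
t=0.00: Z=13.37 M=22.68 A=5.63 C=15.25
t=0.25: Z=12.51 M=0.05 A=29.12 C=32.91
t=0.50: Z=12.51 M=0.00 A=29.17 C=32.94
t=0.75: Z=12.51 M=0.00 A=29.17 C=32.94
t=1.00: Z=12.51 M=0.00 A=29.17 C=32.94
t=1.25: Z=12.51 M=0.00 A=29.17 C=32.94
t=1.50: Z=12.51 M=0.00 A=29.17 C=32.94
t=1.75: Z=12.51 M=0.00 A=29.17 C=32.94
t=2.00: Z=12.51 M=0.00 A=29.17 C=32.94
t=2.25: Z=12.51 M=0.00 A=29.17 C=32.94
Rates at T: R1=0.0000, R2=0.0000, R3=0.0000
dx/dt at T (Σ net stoichiometry × rate): Z=-0.0000, M=-0.0000, A=+0.0000, C=+0.0000
Largest |dx/dt| is |+0.0000| (A) < 0.05 → steady.

Steady state at T: yes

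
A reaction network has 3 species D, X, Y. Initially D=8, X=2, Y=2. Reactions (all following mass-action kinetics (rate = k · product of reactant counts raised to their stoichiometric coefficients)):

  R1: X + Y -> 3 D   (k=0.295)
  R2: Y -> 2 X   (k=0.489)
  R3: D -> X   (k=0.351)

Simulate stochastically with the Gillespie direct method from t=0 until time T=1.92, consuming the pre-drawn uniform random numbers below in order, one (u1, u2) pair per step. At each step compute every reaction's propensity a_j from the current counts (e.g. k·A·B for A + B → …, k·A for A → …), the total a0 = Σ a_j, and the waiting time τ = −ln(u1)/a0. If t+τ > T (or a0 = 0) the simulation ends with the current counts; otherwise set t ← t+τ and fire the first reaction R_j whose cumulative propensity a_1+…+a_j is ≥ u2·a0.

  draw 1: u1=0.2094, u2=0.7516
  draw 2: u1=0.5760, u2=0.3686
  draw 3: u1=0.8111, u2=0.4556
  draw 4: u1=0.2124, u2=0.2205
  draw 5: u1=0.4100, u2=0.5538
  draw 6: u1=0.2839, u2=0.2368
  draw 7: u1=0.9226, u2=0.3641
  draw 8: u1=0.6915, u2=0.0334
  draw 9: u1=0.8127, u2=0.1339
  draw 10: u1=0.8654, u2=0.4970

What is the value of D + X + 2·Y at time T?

Value at T = 14

Check how each reaction changes W = D + X + 2·Y (weight of products minus weight of reactants):
R1: X + Y -> 3 D: (1·3) − (1·1 + 2·1) = 3 − 3 = 0
R2: Y -> 2 X: (1·2) − (2·1) = 2 − 2 = 0
R3: D -> X: (1·1) − (1·1) = 1 − 1 = 0
Every reaction leaves W unchanged, so W is conserved and no simulation is needed: W(T) = W(0) = 8 + 2 + 2·2 = 14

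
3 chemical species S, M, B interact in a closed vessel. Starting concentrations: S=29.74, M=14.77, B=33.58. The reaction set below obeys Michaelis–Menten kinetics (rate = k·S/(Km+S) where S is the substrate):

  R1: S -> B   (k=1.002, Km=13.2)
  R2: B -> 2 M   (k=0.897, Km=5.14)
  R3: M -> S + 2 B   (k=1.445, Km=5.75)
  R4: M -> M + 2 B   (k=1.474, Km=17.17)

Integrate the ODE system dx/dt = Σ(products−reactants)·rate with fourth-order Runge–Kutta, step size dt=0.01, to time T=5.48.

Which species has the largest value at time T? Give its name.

RK4 with dt=0.01: 548 steps to T=5.48. Trajectory (selected grid times):
t=0.00: S=29.74 M=14.77 B=33.58
t=0.61: S=29.95 M=15.09 B=35.64
t=1.22: S=30.17 M=15.41 B=37.71
t=1.83: S=30.39 M=15.73 B=39.79
t=2.44: S=30.61 M=16.05 B=41.89
t=3.04: S=30.83 M=16.37 B=43.97
t=3.65: S=31.05 M=16.70 B=46.10
t=4.26: S=31.28 M=17.03 B=48.24
t=4.87: S=31.51 M=17.36 B=50.40
t=5.48: S=31.74 M=17.69 B=52.57
At T=5.48: S=31.74 M=17.69 B=52.57; the largest is B.

Dominant species at T: B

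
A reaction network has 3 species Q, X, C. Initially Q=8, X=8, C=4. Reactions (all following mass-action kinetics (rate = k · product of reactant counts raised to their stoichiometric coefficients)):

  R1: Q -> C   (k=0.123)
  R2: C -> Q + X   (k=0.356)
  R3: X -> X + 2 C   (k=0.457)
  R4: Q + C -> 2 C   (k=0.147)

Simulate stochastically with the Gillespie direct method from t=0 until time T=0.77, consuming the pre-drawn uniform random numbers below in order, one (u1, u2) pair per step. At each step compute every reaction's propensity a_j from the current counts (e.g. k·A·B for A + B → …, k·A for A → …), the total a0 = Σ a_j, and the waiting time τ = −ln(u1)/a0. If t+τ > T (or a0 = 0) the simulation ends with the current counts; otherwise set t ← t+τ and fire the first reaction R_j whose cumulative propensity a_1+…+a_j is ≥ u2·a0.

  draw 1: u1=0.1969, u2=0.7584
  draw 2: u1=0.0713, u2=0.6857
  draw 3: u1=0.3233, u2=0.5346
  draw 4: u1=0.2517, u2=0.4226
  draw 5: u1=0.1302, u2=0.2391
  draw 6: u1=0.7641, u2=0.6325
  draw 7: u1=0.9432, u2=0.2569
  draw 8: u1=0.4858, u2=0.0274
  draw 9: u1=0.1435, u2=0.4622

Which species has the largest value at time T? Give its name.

Dominant species at T: C

t=0.000: Q=8 X=8 C=4
Draw 1: a1=0.984, a2=1.424, a3=3.656, a4=4.704, a0=10.768; τ=−ln(0.1969)/10.768=0.151 → t=0.151; u2·a0=0.7584·10.768=8.166; a1+…+a3=6.064 < 8.166 ≤ a1+…+a4=10.768 → R4 fires; Q=7 X=8 C=5
Draw 2: a1=0.861, a2=1.780, a3=3.656, a4=5.145, a0=11.442; τ=−ln(0.0713)/11.442=0.231 → t=0.382; u2·a0=0.6857·11.442=7.846; a1+…+a3=6.297 < 7.846 ≤ a1+…+a4=11.442 → R4 fires; Q=6 X=8 C=6
Draw 3: a1=0.738, a2=2.136, a3=3.656, a4=5.292, a0=11.822; τ=−ln(0.3233)/11.822=0.096 → t=0.477; u2·a0=0.5346·11.822=6.320; a1+a2=2.874 < 6.320 ≤ a1+…+a3=6.530 → R3 fires; Q=6 X=8 C=8
Draw 4: a1=0.738, a2=2.848, a3=3.656, a4=7.056, a0=14.298; τ=−ln(0.2517)/14.298=0.096 → t=0.574; u2·a0=0.4226·14.298=6.042; a1+a2=3.586 < 6.042 ≤ a1+…+a3=7.242 → R3 fires; Q=6 X=8 C=10
Draw 5: a1=0.738, a2=3.560, a3=3.656, a4=8.820, a0=16.774; τ=−ln(0.1302)/16.774=0.122 → t=0.695; u2·a0=0.2391·16.774=4.011; a1=0.738 < 4.011 ≤ a1+a2=4.298 → R2 fires; Q=7 X=9 C=9
Draw 6: a1=0.861, a2=3.204, a3=4.113, a4=9.261, a0=17.439; τ=−ln(0.7641)/17.439=0.015 → t=0.711; u2·a0=0.6325·17.439=11.030; a1+…+a3=8.178 < 11.030 ≤ a1+…+a4=17.439 → R4 fires; Q=6 X=9 C=10
Draw 7: a1=0.738, a2=3.560, a3=4.113, a4=8.820, a0=17.231; τ=−ln(0.9432)/17.231=0.003 → t=0.714; u2·a0=0.2569·17.231=4.427; a1+a2=4.298 < 4.427 ≤ a1+…+a3=8.411 → R3 fires; Q=6 X=9 C=12
Draw 8: a1=0.738, a2=4.272, a3=4.113, a4=10.584, a0=19.707; τ=−ln(0.4858)/19.707=0.037 → t=0.751; u2·a0=0.0274·19.707=0.540 ≤ a1=0.738 → R1 fires; Q=5 X=9 C=13
Draw 9: a1=0.615, a2=4.628, a3=4.113, a4=9.555, a0=18.911; τ=−ln(0.1435)/18.911=0.103 → t=0.853 > T=0.77: stop.
At T=0.77: Q=5 X=9 C=13; the largest is C.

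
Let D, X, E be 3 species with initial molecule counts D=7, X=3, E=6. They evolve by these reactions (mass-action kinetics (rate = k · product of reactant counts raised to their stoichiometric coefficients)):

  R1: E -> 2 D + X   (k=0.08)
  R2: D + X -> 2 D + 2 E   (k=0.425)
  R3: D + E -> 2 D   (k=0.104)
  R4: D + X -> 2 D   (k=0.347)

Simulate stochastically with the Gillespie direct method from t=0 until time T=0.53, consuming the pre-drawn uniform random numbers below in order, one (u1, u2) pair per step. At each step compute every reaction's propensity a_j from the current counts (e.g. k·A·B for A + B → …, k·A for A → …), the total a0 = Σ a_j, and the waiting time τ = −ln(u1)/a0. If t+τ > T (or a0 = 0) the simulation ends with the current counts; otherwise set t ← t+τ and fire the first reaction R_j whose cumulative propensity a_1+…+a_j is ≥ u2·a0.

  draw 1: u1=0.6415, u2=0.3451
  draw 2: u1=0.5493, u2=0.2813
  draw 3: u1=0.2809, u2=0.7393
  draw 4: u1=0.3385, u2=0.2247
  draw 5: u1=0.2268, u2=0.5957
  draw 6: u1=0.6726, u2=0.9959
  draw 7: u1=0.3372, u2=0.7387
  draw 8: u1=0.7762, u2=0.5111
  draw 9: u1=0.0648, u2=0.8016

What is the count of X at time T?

t=0.000: D=7 X=3 E=6
Draw 1: a1=0.480, a2=8.925, a3=4.368, a4=7.287, a0=21.060; τ=−ln(0.6415)/21.060=0.021 → t=0.021; u2·a0=0.3451·21.060=7.268; a1=0.480 < 7.268 ≤ a1+a2=9.405 → R2 fires; D=8 X=2 E=8
Draw 2: a1=0.640, a2=6.800, a3=6.656, a4=5.552, a0=19.648; τ=−ln(0.5493)/19.648=0.030 → t=0.052; u2·a0=0.2813·19.648=5.527; a1=0.640 < 5.527 ≤ a1+a2=7.440 → R2 fires; D=9 X=1 E=10
Draw 3: a1=0.800, a2=3.825, a3=9.360, a4=3.123, a0=17.108; τ=−ln(0.2809)/17.108=0.074 → t=0.126; u2·a0=0.7393·17.108=12.648; a1+a2=4.625 < 12.648 ≤ a1+…+a3=13.985 → R3 fires; D=10 X=1 E=9
Draw 4: a1=0.720, a2=4.250, a3=9.360, a4=3.470, a0=17.800; τ=−ln(0.3385)/17.800=0.061 → t=0.187; u2·a0=0.2247·17.800=4.000; a1=0.720 < 4.000 ≤ a1+a2=4.970 → R2 fires; D=11 X=0 E=11
Draw 5: a1=0.880, a2=0.000, a3=12.584, a4=0.000, a0=13.464; τ=−ln(0.2268)/13.464=0.110 → t=0.297; u2·a0=0.5957·13.464=8.021; a1+a2=0.880 < 8.021 ≤ a1+…+a3=13.464 → R3 fires; D=12 X=0 E=10
Draw 6: a1=0.800, a2=0.000, a3=12.480, a4=0.000, a0=13.280; τ=−ln(0.6726)/13.280=0.030 → t=0.327; u2·a0=0.9959·13.280=13.226; a1+a2=0.800 < 13.226 ≤ a1+…+a3=13.280 → R3 fires; D=13 X=0 E=9
Draw 7: a1=0.720, a2=0.000, a3=12.168, a4=0.000, a0=12.888; τ=−ln(0.3372)/12.888=0.084 → t=0.411; u2·a0=0.7387·12.888=9.520; a1+a2=0.720 < 9.520 ≤ a1+…+a3=12.888 → R3 fires; D=14 X=0 E=8
Draw 8: a1=0.640, a2=0.000, a3=11.648, a4=0.000, a0=12.288; τ=−ln(0.7762)/12.288=0.021 → t=0.432; u2·a0=0.5111·12.288=6.280; a1+a2=0.640 < 6.280 ≤ a1+…+a3=12.288 → R3 fires; D=15 X=0 E=7
Draw 9: a1=0.560, a2=0.000, a3=10.920, a4=0.000, a0=11.480; τ=−ln(0.0648)/11.480=0.238 → t=0.670 > T=0.53: stop.
Read off X at T=0.53: 0

X at T = 0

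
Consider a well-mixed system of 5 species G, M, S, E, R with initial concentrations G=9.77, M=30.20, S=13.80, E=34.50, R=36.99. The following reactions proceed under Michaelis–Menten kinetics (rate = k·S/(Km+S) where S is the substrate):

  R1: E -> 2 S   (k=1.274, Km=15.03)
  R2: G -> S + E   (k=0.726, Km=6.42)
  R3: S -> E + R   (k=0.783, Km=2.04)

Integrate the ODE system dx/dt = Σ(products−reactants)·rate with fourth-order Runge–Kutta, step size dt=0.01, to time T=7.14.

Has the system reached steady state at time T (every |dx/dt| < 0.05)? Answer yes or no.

RK4 with dt=0.01: 714 steps to T=7.14. Trajectory (selected grid times):
t=0.00: G=9.77 M=30.20 S=13.80 E=34.50 R=36.99
t=0.79: G=9.43 M=30.20 S=15.01 E=34.68 R=37.53
t=1.59: G=9.08 M=30.20 S=16.22 E=34.87 R=38.09
t=2.38: G=8.75 M=30.20 S=17.41 E=35.05 R=38.64
t=3.17: G=8.42 M=30.20 S=18.59 E=35.23 R=39.19
t=3.97: G=8.10 M=30.20 S=19.78 E=35.41 R=39.76
t=4.76: G=7.78 M=30.20 S=20.95 E=35.58 R=40.32
t=5.55: G=7.47 M=30.20 S=22.11 E=35.75 R=40.89
t=6.35: G=7.16 M=30.20 S=23.28 E=35.91 R=41.46
t=7.14: G=6.86 M=30.20 S=24.43 E=36.07 R=42.03
Rates at T: R1=0.8993, R2=0.3750, R3=0.7227
dx/dt at T (Σ net stoichiometry × rate): G=-0.3750, M=+0.0000, S=+1.4509, E=+0.1983, R=+0.7227
Largest |dx/dt| is |+1.4509| (S) ≥ 0.05 → not steady.

Steady state at T: no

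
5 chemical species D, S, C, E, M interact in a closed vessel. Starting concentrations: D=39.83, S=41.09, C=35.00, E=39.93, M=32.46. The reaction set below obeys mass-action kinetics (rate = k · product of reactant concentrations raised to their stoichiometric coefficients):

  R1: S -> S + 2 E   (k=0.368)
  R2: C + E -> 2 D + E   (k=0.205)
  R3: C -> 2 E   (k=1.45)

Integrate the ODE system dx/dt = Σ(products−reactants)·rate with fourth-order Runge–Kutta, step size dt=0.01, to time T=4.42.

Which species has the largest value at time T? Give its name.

Dominant species at T: E

RK4 with dt=0.01: 442 steps to T=4.42. Trajectory (selected grid times):
t=0.00: D=39.83 S=41.09 C=35.00 E=39.93 M=32.46
t=0.49: D=100.55 S=41.09 C=0.07 E=63.89 M=32.46
t=0.98: D=100.68 S=41.09 C=0.00 E=78.72 M=32.46
t=1.47: D=100.68 S=41.09 C=0.00 E=93.54 M=32.46
t=1.96: D=100.68 S=41.09 C=0.00 E=108.36 M=32.46
t=2.46: D=100.68 S=41.09 C=0.00 E=123.48 M=32.46
t=2.95: D=100.68 S=41.09 C=0.00 E=138.30 M=32.46
t=3.44: D=100.68 S=41.09 C=0.00 E=153.12 M=32.46
t=3.93: D=100.68 S=41.09 C=0.00 E=167.93 M=32.46
t=4.42: D=100.68 S=41.09 C=0.00 E=182.75 M=32.46
At T=4.42: D=100.68 S=41.09 C=0.00 E=182.75 M=32.46; the largest is E.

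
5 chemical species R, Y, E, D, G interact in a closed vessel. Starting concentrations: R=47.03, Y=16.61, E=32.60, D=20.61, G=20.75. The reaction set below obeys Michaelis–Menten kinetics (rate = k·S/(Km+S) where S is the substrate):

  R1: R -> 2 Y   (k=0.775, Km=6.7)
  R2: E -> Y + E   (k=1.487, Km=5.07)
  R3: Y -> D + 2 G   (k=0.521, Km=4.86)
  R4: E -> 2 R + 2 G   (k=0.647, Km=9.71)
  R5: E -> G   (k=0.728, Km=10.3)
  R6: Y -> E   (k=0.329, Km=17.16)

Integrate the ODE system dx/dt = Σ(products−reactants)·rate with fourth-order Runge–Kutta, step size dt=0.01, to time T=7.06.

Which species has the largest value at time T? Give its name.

Dominant species at T: R

RK4 with dt=0.01: 706 steps to T=7.06. Trajectory (selected grid times):
t=0.00: R=47.03 Y=16.61 E=32.60 D=20.61 G=20.75
t=0.78: R=47.28 Y=18.22 E=31.91 D=20.93 G=22.59
t=1.57: R=47.52 Y=19.84 E=31.22 D=21.26 G=24.46
t=2.35: R=47.76 Y=21.43 E=30.55 D=21.58 G=26.31
t=3.14: R=48.00 Y=23.03 E=29.88 D=21.92 G=28.19
t=3.92: R=48.23 Y=24.59 E=29.23 D=22.26 G=30.05
t=4.71: R=48.45 Y=26.17 E=28.58 D=22.61 G=31.93
t=5.49: R=48.67 Y=27.71 E=27.95 D=22.95 G=33.78
t=6.28: R=48.89 Y=29.27 E=27.31 D=23.30 G=35.66
t=7.06: R=49.10 Y=30.79 E=26.69 D=23.65 G=37.52
At T=7.06: R=49.10 Y=30.79 E=26.69 D=23.65 G=37.52; the largest is R.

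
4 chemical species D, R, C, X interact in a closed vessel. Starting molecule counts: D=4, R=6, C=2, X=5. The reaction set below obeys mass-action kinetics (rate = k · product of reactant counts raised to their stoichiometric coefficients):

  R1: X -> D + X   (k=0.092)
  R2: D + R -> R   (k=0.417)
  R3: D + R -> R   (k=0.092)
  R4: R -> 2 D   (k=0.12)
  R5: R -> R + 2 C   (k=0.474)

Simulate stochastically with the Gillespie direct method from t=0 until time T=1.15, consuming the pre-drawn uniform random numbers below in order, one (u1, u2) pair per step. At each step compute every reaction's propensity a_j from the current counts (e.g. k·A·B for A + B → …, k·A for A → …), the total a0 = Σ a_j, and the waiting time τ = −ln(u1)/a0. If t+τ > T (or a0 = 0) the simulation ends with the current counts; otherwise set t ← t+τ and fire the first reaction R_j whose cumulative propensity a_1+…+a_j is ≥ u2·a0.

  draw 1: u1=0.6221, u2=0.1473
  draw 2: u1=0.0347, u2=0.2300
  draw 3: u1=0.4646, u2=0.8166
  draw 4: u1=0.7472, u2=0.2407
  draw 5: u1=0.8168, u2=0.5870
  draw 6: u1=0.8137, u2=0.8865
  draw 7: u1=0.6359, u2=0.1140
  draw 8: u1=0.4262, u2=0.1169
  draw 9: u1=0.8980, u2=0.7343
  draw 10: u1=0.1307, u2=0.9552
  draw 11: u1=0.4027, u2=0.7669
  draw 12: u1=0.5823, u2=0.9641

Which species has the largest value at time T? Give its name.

t=0.000: D=4 R=6 C=2 X=5
Draw 1: a1=0.460, a2=10.008, a3=2.208, a4=0.720, a5=2.844, a0=16.240; τ=−ln(0.6221)/16.240=0.029 → t=0.029; u2·a0=0.1473·16.240=2.392; a1=0.460 < 2.392 ≤ a1+a2=10.468 → R2 fires; D=3 R=6 C=2 X=5
Draw 2: a1=0.460, a2=7.506, a3=1.656, a4=0.720, a5=2.844, a0=13.186; τ=−ln(0.0347)/13.186=0.255 → t=0.284; u2·a0=0.2300·13.186=3.033; a1=0.460 < 3.033 ≤ a1+a2=7.966 → R2 fires; D=2 R=6 C=2 X=5
Draw 3: a1=0.460, a2=5.004, a3=1.104, a4=0.720, a5=2.844, a0=10.132; τ=−ln(0.4646)/10.132=0.076 → t=0.360; u2·a0=0.8166·10.132=8.274; a1+…+a4=7.288 < 8.274 ≤ a1+…+a5=10.132 → R5 fires; D=2 R=6 C=4 X=5
Draw 4: a1=0.460, a2=5.004, a3=1.104, a4=0.720, a5=2.844, a0=10.132; τ=−ln(0.7472)/10.132=0.029 → t=0.389; u2·a0=0.2407·10.132=2.439; a1=0.460 < 2.439 ≤ a1+a2=5.464 → R2 fires; D=1 R=6 C=4 X=5
Draw 5: a1=0.460, a2=2.502, a3=0.552, a4=0.720, a5=2.844, a0=7.078; τ=−ln(0.8168)/7.078=0.029 → t=0.417; u2·a0=0.5870·7.078=4.155; a1+…+a3=3.514 < 4.155 ≤ a1+…+a4=4.234 → R4 fires; D=3 R=5 C=4 X=5
Draw 6: a1=0.460, a2=6.255, a3=1.380, a4=0.600, a5=2.370, a0=11.065; τ=−ln(0.8137)/11.065=0.019 → t=0.436; u2·a0=0.8865·11.065=9.809; a1+…+a4=8.695 < 9.809 ≤ a1+…+a5=11.065 → R5 fires; D=3 R=5 C=6 X=5
Draw 7: a1=0.460, a2=6.255, a3=1.380, a4=0.600, a5=2.370, a0=11.065; τ=−ln(0.6359)/11.065=0.041 → t=0.477; u2·a0=0.1140·11.065=1.261; a1=0.460 < 1.261 ≤ a1+a2=6.715 → R2 fires; D=2 R=5 C=6 X=5
Draw 8: a1=0.460, a2=4.170, a3=0.920, a4=0.600, a5=2.370, a0=8.520; τ=−ln(0.4262)/8.520=0.100 → t=0.577; u2·a0=0.1169·8.520=0.996; a1=0.460 < 0.996 ≤ a1+a2=4.630 → R2 fires; D=1 R=5 C=6 X=5
Draw 9: a1=0.460, a2=2.085, a3=0.460, a4=0.600, a5=2.370, a0=5.975; τ=−ln(0.8980)/5.975=0.018 → t=0.595; u2·a0=0.7343·5.975=4.387; a1+…+a4=3.605 < 4.387 ≤ a1+…+a5=5.975 → R5 fires; D=1 R=5 C=8 X=5
Draw 10: a1=0.460, a2=2.085, a3=0.460, a4=0.600, a5=2.370, a0=5.975; τ=−ln(0.1307)/5.975=0.341 → t=0.935; u2·a0=0.9552·5.975=5.707; a1+…+a4=3.605 < 5.707 ≤ a1+…+a5=5.975 → R5 fires; D=1 R=5 C=10 X=5
Draw 11: a1=0.460, a2=2.085, a3=0.460, a4=0.600, a5=2.370, a0=5.975; τ=−ln(0.4027)/5.975=0.152 → t=1.088; u2·a0=0.7669·5.975=4.582; a1+…+a4=3.605 < 4.582 ≤ a1+…+a5=5.975 → R5 fires; D=1 R=5 C=12 X=5
Draw 12: a1=0.460, a2=2.085, a3=0.460, a4=0.600, a5=2.370, a0=5.975; τ=−ln(0.5823)/5.975=0.091 → t=1.178 > T=1.15: stop.
At T=1.15: D=1 R=5 C=12 X=5; the largest is C.

Dominant species at T: C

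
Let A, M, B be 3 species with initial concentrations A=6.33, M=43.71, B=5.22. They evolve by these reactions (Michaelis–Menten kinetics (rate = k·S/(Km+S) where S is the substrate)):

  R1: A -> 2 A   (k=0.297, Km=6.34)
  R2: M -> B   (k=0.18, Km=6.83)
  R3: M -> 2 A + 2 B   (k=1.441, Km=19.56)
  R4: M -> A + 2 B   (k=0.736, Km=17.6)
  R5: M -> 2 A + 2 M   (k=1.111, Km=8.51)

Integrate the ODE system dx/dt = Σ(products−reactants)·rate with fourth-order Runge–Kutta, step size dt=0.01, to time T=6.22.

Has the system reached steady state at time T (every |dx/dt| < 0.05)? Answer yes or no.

RK4 with dt=0.01: 622 steps to T=6.22. Trajectory (selected grid times):
t=0.00: A=6.33 M=43.71 B=5.22
t=0.69: A=9.46 M=43.20 B=7.42
t=1.38: A=12.59 M=42.69 B=9.62
t=2.07: A=15.73 M=42.18 B=11.80
t=2.76: A=18.87 M=41.67 B=13.98
t=3.46: A=22.05 M=41.16 B=16.18
t=4.15: A=25.18 M=40.66 B=18.34
t=4.84: A=28.31 M=40.17 B=20.50
t=5.53: A=31.43 M=39.67 B=22.64
t=6.22: A=34.54 M=39.18 B=24.78
Rates at T: R1=0.2509, R2=0.1533, R3=0.9612, R4=0.5079, R5=0.9128
dx/dt at T (Σ net stoichiometry × rate): A=+4.5067, M=-0.7096, B=+3.0914
Largest |dx/dt| is |+4.5067| (A) ≥ 0.05 → not steady.

Steady state at T: no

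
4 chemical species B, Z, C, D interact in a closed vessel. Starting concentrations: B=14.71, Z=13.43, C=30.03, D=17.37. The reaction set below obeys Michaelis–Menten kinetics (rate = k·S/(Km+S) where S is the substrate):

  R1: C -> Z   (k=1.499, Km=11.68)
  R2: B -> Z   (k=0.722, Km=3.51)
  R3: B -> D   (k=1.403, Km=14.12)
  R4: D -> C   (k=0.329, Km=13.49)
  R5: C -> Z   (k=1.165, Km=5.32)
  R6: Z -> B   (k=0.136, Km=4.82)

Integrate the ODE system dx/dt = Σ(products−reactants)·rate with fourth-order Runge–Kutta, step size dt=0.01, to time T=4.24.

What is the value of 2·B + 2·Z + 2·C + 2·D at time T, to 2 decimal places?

Check how each reaction changes W = 2·B + 2·Z + 2·C + 2·D (weight of products minus weight of reactants):
R1: C -> Z: (2·1) − (2·1) = 2 − 2 = 0
R2: B -> Z: (2·1) − (2·1) = 2 − 2 = 0
R3: B -> D: (2·1) − (2·1) = 2 − 2 = 0
R4: D -> C: (2·1) − (2·1) = 2 − 2 = 0
R5: C -> Z: (2·1) − (2·1) = 2 − 2 = 0
R6: Z -> B: (2·1) − (2·1) = 2 − 2 = 0
Every reaction leaves W unchanged, so W is conserved and no simulation is needed: W(T) = W(0) = 2·14.71 + 2·13.43 + 2·30.03 + 2·17.37 = 151.08

Value at T = 151.08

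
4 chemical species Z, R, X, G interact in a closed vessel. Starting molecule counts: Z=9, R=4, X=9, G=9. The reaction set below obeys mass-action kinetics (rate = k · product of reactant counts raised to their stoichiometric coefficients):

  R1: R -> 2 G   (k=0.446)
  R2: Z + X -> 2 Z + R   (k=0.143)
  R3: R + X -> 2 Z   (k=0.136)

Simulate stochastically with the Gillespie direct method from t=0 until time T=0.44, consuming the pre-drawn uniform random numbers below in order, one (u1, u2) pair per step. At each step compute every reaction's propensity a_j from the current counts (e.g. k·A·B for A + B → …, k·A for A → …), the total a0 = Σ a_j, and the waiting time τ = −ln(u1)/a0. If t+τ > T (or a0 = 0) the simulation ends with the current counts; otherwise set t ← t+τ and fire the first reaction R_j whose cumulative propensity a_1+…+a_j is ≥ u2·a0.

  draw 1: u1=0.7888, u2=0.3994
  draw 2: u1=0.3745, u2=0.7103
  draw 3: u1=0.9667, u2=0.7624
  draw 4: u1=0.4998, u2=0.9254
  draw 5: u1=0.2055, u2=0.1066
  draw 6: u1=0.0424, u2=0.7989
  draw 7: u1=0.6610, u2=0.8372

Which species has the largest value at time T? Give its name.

t=0.000: Z=9 R=4 X=9 G=9
Draw 1: a1=1.784, a2=11.583, a3=4.896, a0=18.263; τ=−ln(0.7888)/18.263=0.013 → t=0.013; u2·a0=0.3994·18.263=7.294; a1=1.784 < 7.294 ≤ a1+a2=13.367 → R2 fires; Z=10 R=5 X=8 G=9
Draw 2: a1=2.230, a2=11.440, a3=5.440, a0=19.110; τ=−ln(0.3745)/19.110=0.051 → t=0.064; u2·a0=0.7103·19.110=13.574; a1=2.230 < 13.574 ≤ a1+a2=13.670 → R2 fires; Z=11 R=6 X=7 G=9
Draw 3: a1=2.676, a2=11.011, a3=5.712, a0=19.399; τ=−ln(0.9667)/19.399=0.002 → t=0.066; u2·a0=0.7624·19.399=14.790; a1+a2=13.687 < 14.790 ≤ a1+…+a3=19.399 → R3 fires; Z=13 R=5 X=6 G=9
Draw 4: a1=2.230, a2=11.154, a3=4.080, a0=17.464; τ=−ln(0.4998)/17.464=0.040 → t=0.106; u2·a0=0.9254·17.464=16.161; a1+a2=13.384 < 16.161 ≤ a1+…+a3=17.464 → R3 fires; Z=15 R=4 X=5 G=9
Draw 5: a1=1.784, a2=10.725, a3=2.720, a0=15.229; τ=−ln(0.2055)/15.229=0.104 → t=0.210; u2·a0=0.1066·15.229=1.623 ≤ a1=1.784 → R1 fires; Z=15 R=3 X=5 G=11
Draw 6: a1=1.338, a2=10.725, a3=2.040, a0=14.103; τ=−ln(0.0424)/14.103=0.224 → t=0.434; u2·a0=0.7989·14.103=11.267; a1=1.338 < 11.267 ≤ a1+a2=12.063 → R2 fires; Z=16 R=4 X=4 G=11
Draw 7: a1=1.784, a2=9.152, a3=2.176, a0=13.112; τ=−ln(0.6610)/13.112=0.032 → t=0.465 > T=0.44: stop.
At T=0.44: Z=16 R=4 X=4 G=11; the largest is Z.

Dominant species at T: Z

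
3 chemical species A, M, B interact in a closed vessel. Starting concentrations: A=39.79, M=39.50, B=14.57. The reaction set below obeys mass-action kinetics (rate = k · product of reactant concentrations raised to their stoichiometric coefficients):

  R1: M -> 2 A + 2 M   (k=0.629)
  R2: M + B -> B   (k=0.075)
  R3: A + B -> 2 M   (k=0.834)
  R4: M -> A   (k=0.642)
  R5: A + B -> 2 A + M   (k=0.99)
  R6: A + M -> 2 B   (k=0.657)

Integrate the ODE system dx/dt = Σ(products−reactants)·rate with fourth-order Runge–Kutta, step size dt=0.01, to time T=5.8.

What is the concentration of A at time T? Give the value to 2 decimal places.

RK4 with dt=0.01: 580 steps to T=5.8. Trajectory (selected grid times):
t=0.00: A=39.79 M=39.50 B=14.57
t=0.64: A=3.48 M=79.29 B=56.40
t=1.29: A=3.49 M=80.61 B=57.92
t=1.93: A=3.49 M=80.90 B=58.24
t=2.58: A=3.49 M=80.96 B=58.32
t=3.22: A=3.49 M=80.97 B=58.33
t=3.87: A=3.49 M=80.98 B=58.33
t=4.51: A=3.49 M=80.98 B=58.33
t=5.16: A=3.49 M=80.98 B=58.33
t=5.80: A=3.49 M=80.98 B=58.33
Read off A at T=5.8: 3.49

A at T = 3.49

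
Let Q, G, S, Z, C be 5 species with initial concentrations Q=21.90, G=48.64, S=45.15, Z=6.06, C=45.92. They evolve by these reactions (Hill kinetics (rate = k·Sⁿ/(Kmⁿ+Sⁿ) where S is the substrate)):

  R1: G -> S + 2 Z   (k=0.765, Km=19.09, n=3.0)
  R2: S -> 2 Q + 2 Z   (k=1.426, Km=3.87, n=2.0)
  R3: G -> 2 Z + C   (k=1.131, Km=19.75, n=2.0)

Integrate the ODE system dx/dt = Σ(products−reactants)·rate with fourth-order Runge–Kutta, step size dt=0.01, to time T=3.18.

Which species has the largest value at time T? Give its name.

Dominant species at T: C

RK4 with dt=0.01: 318 steps to T=3.18. Trajectory (selected grid times):
t=0.00: Q=21.90 G=48.64 S=45.15 Z=6.06 C=45.92
t=0.35: Q=22.89 G=48.05 S=44.91 Z=8.23 C=46.26
t=0.71: Q=23.91 G=47.44 S=44.66 Z=10.47 C=46.61
t=1.06: Q=24.90 G=46.85 S=44.41 Z=12.63 C=46.94
t=1.41: Q=25.89 G=46.27 S=44.17 Z=14.79 C=47.28
t=1.77: Q=26.91 G=45.67 S=43.91 Z=17.02 C=47.62
t=2.12: Q=27.90 G=45.09 S=43.67 Z=19.17 C=47.96
t=2.47: Q=28.89 G=44.51 S=43.42 Z=21.32 C=48.29
t=2.83: Q=29.91 G=43.91 S=43.17 Z=23.53 C=48.63
t=3.18: Q=30.90 G=43.34 S=42.92 Z=25.67 C=48.96
At T=3.18: Q=30.90 G=43.34 S=42.92 Z=25.67 C=48.96; the largest is C.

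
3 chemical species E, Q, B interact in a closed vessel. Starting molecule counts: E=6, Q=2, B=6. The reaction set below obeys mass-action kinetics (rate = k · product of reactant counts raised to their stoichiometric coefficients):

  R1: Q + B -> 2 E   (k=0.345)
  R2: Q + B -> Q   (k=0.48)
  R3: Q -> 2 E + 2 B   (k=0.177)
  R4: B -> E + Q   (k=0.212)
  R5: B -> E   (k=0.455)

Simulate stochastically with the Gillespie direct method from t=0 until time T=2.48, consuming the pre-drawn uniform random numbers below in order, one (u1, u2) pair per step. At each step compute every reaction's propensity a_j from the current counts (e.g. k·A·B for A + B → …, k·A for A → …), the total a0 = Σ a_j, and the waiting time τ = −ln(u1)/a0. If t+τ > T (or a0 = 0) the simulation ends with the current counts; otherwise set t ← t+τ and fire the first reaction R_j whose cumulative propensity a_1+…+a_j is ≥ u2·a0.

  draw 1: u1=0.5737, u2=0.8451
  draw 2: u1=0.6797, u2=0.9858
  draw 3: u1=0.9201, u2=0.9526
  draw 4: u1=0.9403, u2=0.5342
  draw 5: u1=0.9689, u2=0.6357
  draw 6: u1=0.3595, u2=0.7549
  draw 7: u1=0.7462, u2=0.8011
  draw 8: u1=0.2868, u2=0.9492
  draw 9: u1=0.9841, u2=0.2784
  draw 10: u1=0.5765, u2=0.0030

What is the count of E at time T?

E at T = 13

t=0.000: E=6 Q=2 B=6
Draw 1: a1=4.140, a2=5.760, a3=0.354, a4=1.272, a5=2.730, a0=14.256; τ=−ln(0.5737)/14.256=0.039 → t=0.039; u2·a0=0.8451·14.256=12.048; a1+…+a4=11.526 < 12.048 ≤ a1+…+a5=14.256 → R5 fires; E=7 Q=2 B=5
Draw 2: a1=3.450, a2=4.800, a3=0.354, a4=1.060, a5=2.275, a0=11.939; τ=−ln(0.6797)/11.939=0.032 → t=0.071; u2·a0=0.9858·11.939=11.769; a1+…+a4=9.664 < 11.769 ≤ a1+…+a5=11.939 → R5 fires; E=8 Q=2 B=4
Draw 3: a1=2.760, a2=3.840, a3=0.354, a4=0.848, a5=1.820, a0=9.622; τ=−ln(0.9201)/9.622=0.009 → t=0.080; u2·a0=0.9526·9.622=9.166; a1+…+a4=7.802 < 9.166 ≤ a1+…+a5=9.622 → R5 fires; E=9 Q=2 B=3
Draw 4: a1=2.070, a2=2.880, a3=0.354, a4=0.636, a5=1.365, a0=7.305; τ=−ln(0.9403)/7.305=0.008 → t=0.088; u2·a0=0.5342·7.305=3.902; a1=2.070 < 3.902 ≤ a1+a2=4.950 → R2 fires; E=9 Q=2 B=2
Draw 5: a1=1.380, a2=1.920, a3=0.354, a4=0.424, a5=0.910, a0=4.988; τ=−ln(0.9689)/4.988=0.006 → t=0.095; u2·a0=0.6357·4.988=3.171; a1=1.380 < 3.171 ≤ a1+a2=3.300 → R2 fires; E=9 Q=2 B=1
Draw 6: a1=0.690, a2=0.960, a3=0.354, a4=0.212, a5=0.455, a0=2.671; τ=−ln(0.3595)/2.671=0.383 → t=0.478; u2·a0=0.7549·2.671=2.016; a1+…+a3=2.004 < 2.016 ≤ a1+…+a4=2.216 → R4 fires; E=10 Q=3 B=0
Draw 7: a1=0.000, a2=0.000, a3=0.531, a4=0.000, a5=0.000, a0=0.531; τ=−ln(0.7462)/0.531=0.551 → t=1.029; u2·a0=0.8011·0.531=0.425; a1+a2=0.000 < 0.425 ≤ a1+…+a3=0.531 → R3 fires; E=12 Q=2 B=2
Draw 8: a1=1.380, a2=1.920, a3=0.354, a4=0.424, a5=0.910, a0=4.988; τ=−ln(0.2868)/4.988=0.250 → t=1.279; u2·a0=0.9492·4.988=4.735; a1+…+a4=4.078 < 4.735 ≤ a1+…+a5=4.988 → R5 fires; E=13 Q=2 B=1
Draw 9: a1=0.690, a2=0.960, a3=0.354, a4=0.212, a5=0.455, a0=2.671; τ=−ln(0.9841)/2.671=0.006 → t=1.285; u2·a0=0.2784·2.671=0.744; a1=0.690 < 0.744 ≤ a1+a2=1.650 → R2 fires; E=13 Q=2 B=0
Draw 10: a1=0.000, a2=0.000, a3=0.354, a4=0.000, a5=0.000, a0=0.354; τ=−ln(0.5765)/0.354=1.556 → t=2.841 > T=2.48: stop.
Read off E at T=2.48: 13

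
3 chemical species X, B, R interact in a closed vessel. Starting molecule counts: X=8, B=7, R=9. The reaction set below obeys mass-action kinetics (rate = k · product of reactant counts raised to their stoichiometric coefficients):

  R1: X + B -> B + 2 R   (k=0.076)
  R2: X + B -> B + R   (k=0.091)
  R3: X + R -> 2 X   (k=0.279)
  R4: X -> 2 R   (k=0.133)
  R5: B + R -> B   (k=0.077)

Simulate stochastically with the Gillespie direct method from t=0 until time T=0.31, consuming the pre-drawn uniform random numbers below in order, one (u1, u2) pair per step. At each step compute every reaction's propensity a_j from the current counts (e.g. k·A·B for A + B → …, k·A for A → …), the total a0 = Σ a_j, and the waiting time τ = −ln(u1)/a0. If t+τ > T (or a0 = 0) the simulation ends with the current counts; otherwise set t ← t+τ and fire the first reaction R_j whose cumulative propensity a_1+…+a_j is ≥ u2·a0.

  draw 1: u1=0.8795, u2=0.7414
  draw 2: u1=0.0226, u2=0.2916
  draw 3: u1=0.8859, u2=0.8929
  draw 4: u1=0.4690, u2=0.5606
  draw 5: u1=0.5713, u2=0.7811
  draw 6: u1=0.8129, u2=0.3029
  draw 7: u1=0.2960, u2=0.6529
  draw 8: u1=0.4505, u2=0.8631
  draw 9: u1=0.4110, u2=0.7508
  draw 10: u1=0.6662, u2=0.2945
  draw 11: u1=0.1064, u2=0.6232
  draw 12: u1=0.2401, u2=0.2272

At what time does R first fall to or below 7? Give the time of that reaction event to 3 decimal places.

t=0.000: X=8 B=7 R=9
Draw 1: a1=4.256, a2=5.096, a3=20.088, a4=1.064, a5=4.851, a0=35.355; τ=−ln(0.8795)/35.355=0.004 → t=0.004; u2·a0=0.7414·35.355=26.212; a1+a2=9.352 < 26.212 ≤ a1+…+a3=29.440 → R3 fires; X=9 B=7 R=8
Draw 2: a1=4.788, a2=5.733, a3=20.088, a4=1.197, a5=4.312, a0=36.118; τ=−ln(0.0226)/36.118=0.105 → t=0.109; u2·a0=0.2916·36.118=10.532; a1+a2=10.521 < 10.532 ≤ a1+…+a3=30.609 → R3 fires; X=10 B=7 R=7
Draw 3: a1=5.320, a2=6.370, a3=19.530, a4=1.330, a5=3.773, a0=36.323; τ=−ln(0.8859)/36.323=0.003 → t=0.112; u2·a0=0.8929·36.323=32.433; a1+…+a3=31.220 < 32.433 ≤ a1+…+a4=32.550 → R4 fires; X=9 B=7 R=9
Draw 4: a1=4.788, a2=5.733, a3=22.599, a4=1.197, a5=4.851, a0=39.168; τ=−ln(0.4690)/39.168=0.019 → t=0.131; u2·a0=0.5606·39.168=21.958; a1+a2=10.521 < 21.958 ≤ a1+…+a3=33.120 → R3 fires; X=10 B=7 R=8
Draw 5: a1=5.320, a2=6.370, a3=22.320, a4=1.330, a5=4.312, a0=39.652; τ=−ln(0.5713)/39.652=0.014 → t=0.145; u2·a0=0.7811·39.652=30.972; a1+a2=11.690 < 30.972 ≤ a1+…+a3=34.010 → R3 fires; X=11 B=7 R=7
Draw 6: a1=5.852, a2=7.007, a3=21.483, a4=1.463, a5=3.773, a0=39.578; τ=−ln(0.8129)/39.578=0.005 → t=0.151; u2·a0=0.3029·39.578=11.988; a1=5.852 < 11.988 ≤ a1+a2=12.859 → R2 fires; X=10 B=7 R=8
Draw 7: a1=5.320, a2=6.370, a3=22.320, a4=1.330, a5=4.312, a0=39.652; τ=−ln(0.2960)/39.652=0.031 → t=0.181; u2·a0=0.6529·39.652=25.889; a1+a2=11.690 < 25.889 ≤ a1+…+a3=34.010 → R3 fires; X=11 B=7 R=7
Draw 8: a1=5.852, a2=7.007, a3=21.483, a4=1.463, a5=3.773, a0=39.578; τ=−ln(0.4505)/39.578=0.020 → t=0.201; u2·a0=0.8631·39.578=34.160; a1+a2=12.859 < 34.160 ≤ a1+…+a3=34.342 → R3 fires; X=12 B=7 R=6
Draw 9: a1=6.384, a2=7.644, a3=20.088, a4=1.596, a5=3.234, a0=38.946; τ=−ln(0.4110)/38.946=0.023 → t=0.224; u2·a0=0.7508·38.946=29.241; a1+a2=14.028 < 29.241 ≤ a1+…+a3=34.116 → R3 fires; X=13 B=7 R=5
Draw 10: a1=6.916, a2=8.281, a3=18.135, a4=1.729, a5=2.695, a0=37.756; τ=−ln(0.6662)/37.756=0.011 → t=0.235; u2·a0=0.2945·37.756=11.119; a1=6.916 < 11.119 ≤ a1+a2=15.197 → R2 fires; X=12 B=7 R=6
Draw 11: a1=6.384, a2=7.644, a3=20.088, a4=1.596, a5=3.234, a0=38.946; τ=−ln(0.1064)/38.946=0.058 → t=0.293; u2·a0=0.6232·38.946=24.271; a1+a2=14.028 < 24.271 ≤ a1+…+a3=34.116 → R3 fires; X=13 B=7 R=5
Draw 12: a1=6.916, a2=8.281, a3=18.135, a4=1.729, a5=2.695, a0=37.756; τ=−ln(0.2401)/37.756=0.038 → t=0.330 > T=0.31: stop.
R first becomes ≤ 7 when it reaches 7 at the event at t=0.109.

Threshold first reached at t = 0.109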